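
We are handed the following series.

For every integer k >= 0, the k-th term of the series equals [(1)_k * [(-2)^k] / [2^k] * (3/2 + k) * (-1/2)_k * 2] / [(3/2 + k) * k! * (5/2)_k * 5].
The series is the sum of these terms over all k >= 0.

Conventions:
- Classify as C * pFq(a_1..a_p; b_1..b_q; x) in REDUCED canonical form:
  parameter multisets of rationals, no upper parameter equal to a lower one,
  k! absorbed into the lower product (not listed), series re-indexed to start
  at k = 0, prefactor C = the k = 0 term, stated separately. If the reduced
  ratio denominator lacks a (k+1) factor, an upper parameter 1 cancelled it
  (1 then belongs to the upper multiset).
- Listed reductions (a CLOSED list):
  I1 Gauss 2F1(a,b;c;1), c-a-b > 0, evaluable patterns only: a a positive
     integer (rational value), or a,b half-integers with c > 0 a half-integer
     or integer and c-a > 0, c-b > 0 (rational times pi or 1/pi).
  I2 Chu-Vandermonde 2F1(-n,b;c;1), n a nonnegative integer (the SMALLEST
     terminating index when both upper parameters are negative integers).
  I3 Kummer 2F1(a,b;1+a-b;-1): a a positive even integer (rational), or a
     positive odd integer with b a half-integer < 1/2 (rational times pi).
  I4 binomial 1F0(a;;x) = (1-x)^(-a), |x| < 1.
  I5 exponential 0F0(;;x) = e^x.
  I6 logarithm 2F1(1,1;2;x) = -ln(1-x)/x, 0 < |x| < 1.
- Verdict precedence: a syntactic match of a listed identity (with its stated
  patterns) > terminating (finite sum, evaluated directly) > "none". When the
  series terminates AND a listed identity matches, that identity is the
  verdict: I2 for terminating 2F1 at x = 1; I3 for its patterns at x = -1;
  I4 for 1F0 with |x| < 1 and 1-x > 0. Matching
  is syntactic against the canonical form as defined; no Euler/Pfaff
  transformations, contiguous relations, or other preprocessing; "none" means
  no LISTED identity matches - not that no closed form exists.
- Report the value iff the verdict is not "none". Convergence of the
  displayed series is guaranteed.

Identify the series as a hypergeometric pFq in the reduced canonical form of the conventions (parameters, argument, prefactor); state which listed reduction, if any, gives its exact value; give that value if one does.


At argument -1: a 2F1 with upper {-1/2, 1}, lower {5/2}, scaled by C = 2/5. Verdict: the Kummer evaluation I3 applies (x = -1; c = 5/2 equals 1+a-b for upper {-1/2, 1}: listed pattern). Exact value: (3/20) * pi.

Structural cue: t_0 being 2/5, striking the common factor k + 3/2 reduces the term (C = 2/5).
Adjacent-term ratio: r(k) = (-1) * (k-1/2) (k+1) / [(k+5/2) (k+1)] - rational in k. x = (-1); t_0 = 2/5; negate the roots.


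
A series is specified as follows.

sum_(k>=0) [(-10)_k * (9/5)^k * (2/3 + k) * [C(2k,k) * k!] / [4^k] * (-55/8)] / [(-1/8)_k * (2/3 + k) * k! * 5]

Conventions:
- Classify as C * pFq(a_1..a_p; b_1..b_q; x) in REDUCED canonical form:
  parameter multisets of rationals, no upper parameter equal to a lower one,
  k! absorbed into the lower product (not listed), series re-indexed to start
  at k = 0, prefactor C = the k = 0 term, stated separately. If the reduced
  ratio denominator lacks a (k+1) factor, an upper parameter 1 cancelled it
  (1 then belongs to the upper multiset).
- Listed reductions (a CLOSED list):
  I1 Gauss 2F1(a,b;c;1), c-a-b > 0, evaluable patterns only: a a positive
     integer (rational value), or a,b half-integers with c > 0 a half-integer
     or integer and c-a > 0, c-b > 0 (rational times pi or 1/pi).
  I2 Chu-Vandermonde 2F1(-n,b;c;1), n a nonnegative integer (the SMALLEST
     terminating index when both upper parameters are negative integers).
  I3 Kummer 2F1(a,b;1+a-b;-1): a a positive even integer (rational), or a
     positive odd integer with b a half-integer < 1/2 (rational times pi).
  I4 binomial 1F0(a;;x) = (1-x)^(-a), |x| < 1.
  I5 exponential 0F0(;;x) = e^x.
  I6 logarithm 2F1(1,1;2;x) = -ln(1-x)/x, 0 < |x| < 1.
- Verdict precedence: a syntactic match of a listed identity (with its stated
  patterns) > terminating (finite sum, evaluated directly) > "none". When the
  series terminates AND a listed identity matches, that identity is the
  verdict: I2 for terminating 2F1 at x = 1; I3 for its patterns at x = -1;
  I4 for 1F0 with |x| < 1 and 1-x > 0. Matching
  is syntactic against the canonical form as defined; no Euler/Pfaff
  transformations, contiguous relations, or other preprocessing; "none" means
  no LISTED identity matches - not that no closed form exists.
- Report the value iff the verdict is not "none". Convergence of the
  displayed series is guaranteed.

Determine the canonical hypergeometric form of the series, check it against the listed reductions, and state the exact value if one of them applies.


Classification (C = -11/8): 2F1 with upper {-10, 1/2}, lower {-1/8}, argument x = 9/5. Verdict: terminating - upper parameter -10 makes this a finite sum (last index 10), evaluated exactly. Exact value: 3180149229595393/735443515625000.

The tell: t_0 being -11/8, C(2k,k) (C = -11/8) equals 4^k (1/2)_k / k!.
Term ratio: r(k) = (9/5) * (k-10) (k+1/2) / [(k-1/8) (k+1)] - rational; roots negated = parameters, x = (9/5), C = -11/8.


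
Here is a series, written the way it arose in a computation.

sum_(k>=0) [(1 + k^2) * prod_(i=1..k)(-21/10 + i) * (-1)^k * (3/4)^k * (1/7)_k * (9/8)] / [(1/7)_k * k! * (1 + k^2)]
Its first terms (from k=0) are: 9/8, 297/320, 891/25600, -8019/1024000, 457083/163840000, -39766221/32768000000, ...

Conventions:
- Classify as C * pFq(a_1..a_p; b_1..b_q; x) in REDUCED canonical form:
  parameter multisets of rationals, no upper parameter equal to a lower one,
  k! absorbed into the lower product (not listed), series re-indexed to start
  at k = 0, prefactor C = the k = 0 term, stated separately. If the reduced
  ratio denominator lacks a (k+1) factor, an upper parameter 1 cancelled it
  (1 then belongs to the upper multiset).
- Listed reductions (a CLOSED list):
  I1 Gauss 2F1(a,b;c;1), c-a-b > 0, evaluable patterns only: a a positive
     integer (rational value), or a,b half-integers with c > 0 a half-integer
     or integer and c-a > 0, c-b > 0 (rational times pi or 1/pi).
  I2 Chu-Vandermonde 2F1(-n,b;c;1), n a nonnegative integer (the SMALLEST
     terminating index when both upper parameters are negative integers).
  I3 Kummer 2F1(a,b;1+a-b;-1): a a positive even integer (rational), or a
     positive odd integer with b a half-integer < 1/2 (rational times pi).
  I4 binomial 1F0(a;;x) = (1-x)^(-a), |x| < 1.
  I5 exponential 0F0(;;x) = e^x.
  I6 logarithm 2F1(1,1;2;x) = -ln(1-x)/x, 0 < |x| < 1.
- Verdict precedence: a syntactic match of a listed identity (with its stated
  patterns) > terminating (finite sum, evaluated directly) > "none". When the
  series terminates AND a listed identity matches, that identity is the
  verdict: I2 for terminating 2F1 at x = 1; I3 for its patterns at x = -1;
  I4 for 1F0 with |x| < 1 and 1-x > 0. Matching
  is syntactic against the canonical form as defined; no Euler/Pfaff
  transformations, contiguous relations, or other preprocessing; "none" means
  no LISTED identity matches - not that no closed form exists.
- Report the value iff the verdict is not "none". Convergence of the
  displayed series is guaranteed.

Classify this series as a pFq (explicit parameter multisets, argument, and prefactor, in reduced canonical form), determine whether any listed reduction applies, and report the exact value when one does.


The tell: with t_0 = 9/8, the running product (C = 9/8, x = -3/4) telescopes to a rising factorial.
Adjacent-term ratio: r(k) = (-3/4) * (k-11/10) / [(k+1)] - rational; roots negated = parameters, x = (-3/4), C = 9/8.

x = -3/4 here; the reduced form reads 1F0, upper {-11/10}, lower {-}, C = 9/8. Verdict: binomial (I4) fires (the 1F0 binomial series: exponent 11/10, x = -3/4). Exact value: (9/8) * (7/4)^(11/10).


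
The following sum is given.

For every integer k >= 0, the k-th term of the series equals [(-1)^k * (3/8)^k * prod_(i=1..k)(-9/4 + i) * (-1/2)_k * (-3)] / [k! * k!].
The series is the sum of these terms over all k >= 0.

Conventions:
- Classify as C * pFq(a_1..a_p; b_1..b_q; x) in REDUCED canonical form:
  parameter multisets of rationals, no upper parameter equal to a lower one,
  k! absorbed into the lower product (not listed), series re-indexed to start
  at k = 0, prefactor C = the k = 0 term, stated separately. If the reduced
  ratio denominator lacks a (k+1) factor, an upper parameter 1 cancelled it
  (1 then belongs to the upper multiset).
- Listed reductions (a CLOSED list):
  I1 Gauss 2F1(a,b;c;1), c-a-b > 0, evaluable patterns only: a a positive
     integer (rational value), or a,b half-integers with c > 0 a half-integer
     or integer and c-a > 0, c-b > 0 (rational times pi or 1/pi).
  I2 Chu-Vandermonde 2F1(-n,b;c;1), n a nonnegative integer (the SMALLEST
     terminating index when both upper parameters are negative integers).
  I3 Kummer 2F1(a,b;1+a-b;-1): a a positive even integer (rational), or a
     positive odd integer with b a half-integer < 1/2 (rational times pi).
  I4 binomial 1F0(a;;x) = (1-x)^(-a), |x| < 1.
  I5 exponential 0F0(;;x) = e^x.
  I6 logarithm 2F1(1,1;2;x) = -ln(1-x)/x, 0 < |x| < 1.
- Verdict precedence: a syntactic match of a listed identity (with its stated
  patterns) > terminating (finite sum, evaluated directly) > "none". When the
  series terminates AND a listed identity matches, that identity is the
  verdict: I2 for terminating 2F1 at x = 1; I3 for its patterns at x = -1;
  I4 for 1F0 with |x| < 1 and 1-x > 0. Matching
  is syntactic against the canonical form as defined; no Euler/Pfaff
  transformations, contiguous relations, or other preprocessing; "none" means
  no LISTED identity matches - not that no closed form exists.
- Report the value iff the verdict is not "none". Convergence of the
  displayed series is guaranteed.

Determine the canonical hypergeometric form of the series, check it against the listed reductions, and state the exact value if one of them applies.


Key step: t_0 = -3 here, and the running product (C = -3, x = -3/8) telescopes to a rising factorial.
Step ratio: r(k) = (-3/8) * (k-5/4) (k-1/2) / [(k+1) (k+1)] - rational in k, leading ratio (-3/8); with t_0 = -3, classification follows.

Canonical form: C = -3 times 2F1 with upper {-5/4, -1/2}, lower {1}, x = -3/8. Verdict: none here - no I1-I6 shape fits x = -3/8 with lower {1}.


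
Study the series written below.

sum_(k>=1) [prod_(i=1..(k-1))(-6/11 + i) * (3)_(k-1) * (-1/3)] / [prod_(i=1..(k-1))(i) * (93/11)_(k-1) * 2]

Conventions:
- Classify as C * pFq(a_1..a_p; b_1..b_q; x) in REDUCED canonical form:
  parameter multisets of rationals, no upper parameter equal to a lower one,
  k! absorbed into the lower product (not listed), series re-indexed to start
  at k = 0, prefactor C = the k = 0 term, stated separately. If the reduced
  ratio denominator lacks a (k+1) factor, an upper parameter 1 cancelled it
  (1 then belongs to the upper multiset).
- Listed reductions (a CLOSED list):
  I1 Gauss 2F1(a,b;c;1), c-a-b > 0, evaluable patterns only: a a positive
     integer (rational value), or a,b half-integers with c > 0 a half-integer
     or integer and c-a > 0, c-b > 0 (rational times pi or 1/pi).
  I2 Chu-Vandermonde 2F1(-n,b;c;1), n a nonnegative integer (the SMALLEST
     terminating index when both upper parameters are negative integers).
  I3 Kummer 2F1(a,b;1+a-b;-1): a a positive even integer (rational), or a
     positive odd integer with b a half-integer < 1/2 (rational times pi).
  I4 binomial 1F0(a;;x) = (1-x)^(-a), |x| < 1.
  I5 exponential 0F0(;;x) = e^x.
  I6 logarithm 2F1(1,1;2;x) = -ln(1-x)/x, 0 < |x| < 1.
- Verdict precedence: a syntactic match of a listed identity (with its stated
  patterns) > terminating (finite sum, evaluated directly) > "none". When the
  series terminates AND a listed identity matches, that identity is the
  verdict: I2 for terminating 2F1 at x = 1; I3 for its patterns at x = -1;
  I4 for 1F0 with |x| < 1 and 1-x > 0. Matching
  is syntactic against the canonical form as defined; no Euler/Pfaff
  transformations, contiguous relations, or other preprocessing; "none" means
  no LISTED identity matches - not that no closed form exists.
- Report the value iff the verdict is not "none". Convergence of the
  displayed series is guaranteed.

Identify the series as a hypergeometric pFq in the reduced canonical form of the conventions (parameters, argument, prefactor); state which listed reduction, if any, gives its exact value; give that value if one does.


With C = -1/6: the canonical form is 2F1(5/11, 3; 93/11; 1). Verdict: this is the Gauss summation I1 (x = 1: the Gamma ratio telescopes since c-a-b = 5 > 0 and a = 3 in Z>0). Its exact value is -5822/27951.

Structural cue: x = 1 and the running product (prefactor -1/6) telescopes to a rising factorial.
Term ratio: r(k) = 1 * (k+5/11) (k+3) / [(k+93/11) (k+1)] - rational in k. x = 1; t_0 = -1/6; negate the roots.


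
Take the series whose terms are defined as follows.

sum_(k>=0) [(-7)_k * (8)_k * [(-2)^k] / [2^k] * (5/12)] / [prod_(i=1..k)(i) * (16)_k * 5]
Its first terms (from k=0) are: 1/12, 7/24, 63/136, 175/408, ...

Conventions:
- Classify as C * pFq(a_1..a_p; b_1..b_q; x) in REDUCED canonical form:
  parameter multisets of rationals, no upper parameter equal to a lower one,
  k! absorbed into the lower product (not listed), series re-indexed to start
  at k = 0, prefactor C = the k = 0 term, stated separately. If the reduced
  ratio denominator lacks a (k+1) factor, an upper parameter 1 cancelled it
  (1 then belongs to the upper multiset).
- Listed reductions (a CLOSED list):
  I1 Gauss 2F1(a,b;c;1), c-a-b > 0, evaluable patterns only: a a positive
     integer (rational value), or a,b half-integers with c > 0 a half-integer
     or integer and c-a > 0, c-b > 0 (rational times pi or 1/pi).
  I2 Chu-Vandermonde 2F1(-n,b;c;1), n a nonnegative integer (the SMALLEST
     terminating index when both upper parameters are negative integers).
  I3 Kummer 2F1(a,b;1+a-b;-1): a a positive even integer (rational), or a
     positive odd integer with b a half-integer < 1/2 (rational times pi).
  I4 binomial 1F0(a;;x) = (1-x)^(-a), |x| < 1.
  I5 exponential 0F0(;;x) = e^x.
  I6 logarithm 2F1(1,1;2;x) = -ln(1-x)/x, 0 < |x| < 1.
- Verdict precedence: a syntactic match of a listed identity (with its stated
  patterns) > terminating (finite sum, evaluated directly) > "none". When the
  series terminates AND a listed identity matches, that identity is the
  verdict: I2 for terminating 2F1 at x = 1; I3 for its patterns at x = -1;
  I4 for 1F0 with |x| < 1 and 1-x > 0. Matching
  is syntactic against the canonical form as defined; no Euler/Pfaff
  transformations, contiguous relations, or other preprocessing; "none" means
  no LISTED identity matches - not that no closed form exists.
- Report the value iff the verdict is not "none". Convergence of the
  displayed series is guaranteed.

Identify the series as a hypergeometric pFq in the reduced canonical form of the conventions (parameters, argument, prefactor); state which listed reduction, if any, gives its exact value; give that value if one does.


Prefactor 1/12, argument -1: 2F1 with upper {-7, 8} over lower {16}. Verdict: Kummer (I3) fires (x = -1; c = 16 equals 1+a-b for upper {-7, 8}: listed pattern). Its exact value is 13/8.

First insight: t_0 = 1/12 here, and the constant factors (prefactor 1/12) combine into one prefactor.
Adjacent-term ratio: r(k) = (-1) * (k-7) (k+8) / [(k+16) (k+1)] - rational in k. x = (-1); t_0 = 1/12; negate the roots.


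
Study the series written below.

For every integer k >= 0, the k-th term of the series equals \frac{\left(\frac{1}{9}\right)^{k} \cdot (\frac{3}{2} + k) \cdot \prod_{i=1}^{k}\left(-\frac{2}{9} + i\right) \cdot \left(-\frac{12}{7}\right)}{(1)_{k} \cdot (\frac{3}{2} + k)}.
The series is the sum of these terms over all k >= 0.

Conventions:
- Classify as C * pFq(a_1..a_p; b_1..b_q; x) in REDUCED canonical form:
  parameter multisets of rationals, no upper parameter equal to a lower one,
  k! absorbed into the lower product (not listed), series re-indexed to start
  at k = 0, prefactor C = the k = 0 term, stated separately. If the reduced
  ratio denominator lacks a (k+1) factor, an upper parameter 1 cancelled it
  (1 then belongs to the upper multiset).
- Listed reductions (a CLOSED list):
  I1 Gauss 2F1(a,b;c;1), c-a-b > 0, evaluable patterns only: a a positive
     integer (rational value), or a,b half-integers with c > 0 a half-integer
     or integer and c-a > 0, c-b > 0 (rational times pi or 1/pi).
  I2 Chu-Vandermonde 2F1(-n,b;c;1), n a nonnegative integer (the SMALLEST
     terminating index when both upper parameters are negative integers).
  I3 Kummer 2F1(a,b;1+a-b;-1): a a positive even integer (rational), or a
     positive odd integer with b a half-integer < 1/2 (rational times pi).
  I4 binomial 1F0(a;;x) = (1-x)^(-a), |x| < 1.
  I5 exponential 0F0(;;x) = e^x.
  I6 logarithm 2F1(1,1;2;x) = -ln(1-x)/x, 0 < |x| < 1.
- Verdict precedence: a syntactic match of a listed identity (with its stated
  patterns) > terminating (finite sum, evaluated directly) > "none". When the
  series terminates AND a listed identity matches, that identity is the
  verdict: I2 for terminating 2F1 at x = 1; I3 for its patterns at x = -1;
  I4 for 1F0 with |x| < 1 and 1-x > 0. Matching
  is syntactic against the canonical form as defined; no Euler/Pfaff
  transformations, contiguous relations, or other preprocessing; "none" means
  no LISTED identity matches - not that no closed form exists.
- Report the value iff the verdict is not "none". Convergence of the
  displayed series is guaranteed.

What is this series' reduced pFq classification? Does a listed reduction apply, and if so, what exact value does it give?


This is -\frac{12}{7} * 1F0(\frac{7}{9}; -; \frac{1}{9}) in reduced canonical form. Verdict (x = \frac{1}{9}): the I4 binomial reduction applies (the 1F0 binomial series: exponent -7/9, x = \frac{1}{9}). Its exact value is \left(-\frac{12}{7}\right) \cdot \left(\frac{8}{9}\right)^{-\frac{7}{9}}.

Key step: from the first term -\frac{12}{7}: the running product (C = -12/7, x = 1/9) telescopes to a rising factorial.
Term ratio: r(k) = \frac{1}{9} * (k+\frac{7}{9}) / [(k+1)] - rational in k, leading ratio \frac{1}{9}; with t_0 = -\frac{12}{7}, classification follows.


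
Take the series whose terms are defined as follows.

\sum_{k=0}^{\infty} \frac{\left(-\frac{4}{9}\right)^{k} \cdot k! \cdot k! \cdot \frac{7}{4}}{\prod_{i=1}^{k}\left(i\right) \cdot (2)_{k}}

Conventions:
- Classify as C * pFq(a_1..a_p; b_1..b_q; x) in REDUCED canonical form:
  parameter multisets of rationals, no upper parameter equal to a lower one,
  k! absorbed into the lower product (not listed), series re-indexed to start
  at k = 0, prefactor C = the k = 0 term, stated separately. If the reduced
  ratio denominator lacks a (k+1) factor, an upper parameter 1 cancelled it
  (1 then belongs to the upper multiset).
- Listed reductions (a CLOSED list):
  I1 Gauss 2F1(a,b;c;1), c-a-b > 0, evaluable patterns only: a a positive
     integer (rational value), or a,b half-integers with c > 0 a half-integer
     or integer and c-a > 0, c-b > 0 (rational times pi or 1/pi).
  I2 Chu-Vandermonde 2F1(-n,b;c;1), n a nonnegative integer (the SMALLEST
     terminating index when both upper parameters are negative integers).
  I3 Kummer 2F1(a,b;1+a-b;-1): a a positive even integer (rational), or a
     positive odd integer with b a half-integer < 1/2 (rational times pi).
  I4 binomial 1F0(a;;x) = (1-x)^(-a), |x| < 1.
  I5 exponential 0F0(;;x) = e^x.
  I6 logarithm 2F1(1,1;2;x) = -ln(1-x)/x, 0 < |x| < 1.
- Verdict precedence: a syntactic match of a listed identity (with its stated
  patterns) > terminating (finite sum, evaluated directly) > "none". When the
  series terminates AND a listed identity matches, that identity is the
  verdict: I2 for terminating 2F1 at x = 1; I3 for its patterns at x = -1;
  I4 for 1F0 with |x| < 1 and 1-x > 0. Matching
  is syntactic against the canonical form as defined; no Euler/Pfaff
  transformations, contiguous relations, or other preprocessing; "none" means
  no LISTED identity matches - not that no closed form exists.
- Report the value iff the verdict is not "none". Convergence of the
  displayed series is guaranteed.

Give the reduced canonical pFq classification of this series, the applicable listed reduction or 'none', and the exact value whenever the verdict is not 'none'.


Prefactor \frac{7}{4}, argument -\frac{4}{9}: 2F1 with upper {1, 1} over lower {2}. Verdict: this is logarithm (I6) (the logarithm: parameters (1,1;2), x = -\frac{4}{9}). Exact value: \frac{63}{16} \cdot \ln\left(\frac{13}{9}\right).

Key step: t_0 being \frac{7}{4}, the factorial ratio (C = 7/4, x = -4/9) (k+a-1)!/(a-1)! is a rising factorial (a)_k.
Step ratio: r(k) = -\frac{4}{9} * (k+1) (k+1) / [(k+2) (k+1)] - rational; roots negated = parameters, x = -\frac{4}{9}, C = \frac{7}{4}.


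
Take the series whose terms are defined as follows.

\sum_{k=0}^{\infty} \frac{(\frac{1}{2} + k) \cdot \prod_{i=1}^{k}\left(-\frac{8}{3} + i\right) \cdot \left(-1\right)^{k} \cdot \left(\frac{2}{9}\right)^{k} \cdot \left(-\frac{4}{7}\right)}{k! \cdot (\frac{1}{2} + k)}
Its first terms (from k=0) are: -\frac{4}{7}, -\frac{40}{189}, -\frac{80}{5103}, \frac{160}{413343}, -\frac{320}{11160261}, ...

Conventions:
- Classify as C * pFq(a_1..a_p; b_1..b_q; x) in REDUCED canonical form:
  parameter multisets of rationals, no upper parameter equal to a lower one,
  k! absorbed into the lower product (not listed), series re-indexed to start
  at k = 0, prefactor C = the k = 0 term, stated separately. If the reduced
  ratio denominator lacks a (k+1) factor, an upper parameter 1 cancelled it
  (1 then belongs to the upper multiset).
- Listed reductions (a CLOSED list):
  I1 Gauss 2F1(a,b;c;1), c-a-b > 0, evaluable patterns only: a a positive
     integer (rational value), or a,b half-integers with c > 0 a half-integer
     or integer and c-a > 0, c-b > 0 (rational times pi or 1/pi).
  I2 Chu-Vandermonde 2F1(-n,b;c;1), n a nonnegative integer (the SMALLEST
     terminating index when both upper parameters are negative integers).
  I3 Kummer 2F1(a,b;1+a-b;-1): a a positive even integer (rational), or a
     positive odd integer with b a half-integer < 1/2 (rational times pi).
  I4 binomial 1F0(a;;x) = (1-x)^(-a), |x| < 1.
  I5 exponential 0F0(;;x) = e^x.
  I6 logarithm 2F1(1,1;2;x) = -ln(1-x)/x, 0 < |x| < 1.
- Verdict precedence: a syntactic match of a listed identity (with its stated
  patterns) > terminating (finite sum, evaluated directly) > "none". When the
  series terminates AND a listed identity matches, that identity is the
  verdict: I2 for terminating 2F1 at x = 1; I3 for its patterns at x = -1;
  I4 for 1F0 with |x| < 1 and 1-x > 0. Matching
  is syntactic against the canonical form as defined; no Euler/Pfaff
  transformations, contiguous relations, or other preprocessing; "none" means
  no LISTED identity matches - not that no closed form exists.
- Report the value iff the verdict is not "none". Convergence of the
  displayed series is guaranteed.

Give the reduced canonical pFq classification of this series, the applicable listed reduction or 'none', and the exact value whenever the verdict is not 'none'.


This is -\frac{4}{7} * 1F0(-\frac{5}{3}; -; -\frac{2}{9}) in reduced canonical form. Verdict: binomial (I4) matches (the 1F0 binomial series: exponent 5/3, x = -\frac{2}{9}). Hence: \left(-\frac{4}{7}\right) \cdot \left(\frac{11}{9}\right)^{\frac{5}{3}}.

The tell: from the first term -\frac{4}{7}: the running product (C = -4/7, x = -2/9) telescopes to a rising factorial.
Consecutive-term ratio: r(k) = -\frac{2}{9} * (k-\frac{5}{3}) / [(k+1)] - rational in k, leading ratio -\frac{2}{9}; with t_0 = -\frac{4}{7}, classification follows.


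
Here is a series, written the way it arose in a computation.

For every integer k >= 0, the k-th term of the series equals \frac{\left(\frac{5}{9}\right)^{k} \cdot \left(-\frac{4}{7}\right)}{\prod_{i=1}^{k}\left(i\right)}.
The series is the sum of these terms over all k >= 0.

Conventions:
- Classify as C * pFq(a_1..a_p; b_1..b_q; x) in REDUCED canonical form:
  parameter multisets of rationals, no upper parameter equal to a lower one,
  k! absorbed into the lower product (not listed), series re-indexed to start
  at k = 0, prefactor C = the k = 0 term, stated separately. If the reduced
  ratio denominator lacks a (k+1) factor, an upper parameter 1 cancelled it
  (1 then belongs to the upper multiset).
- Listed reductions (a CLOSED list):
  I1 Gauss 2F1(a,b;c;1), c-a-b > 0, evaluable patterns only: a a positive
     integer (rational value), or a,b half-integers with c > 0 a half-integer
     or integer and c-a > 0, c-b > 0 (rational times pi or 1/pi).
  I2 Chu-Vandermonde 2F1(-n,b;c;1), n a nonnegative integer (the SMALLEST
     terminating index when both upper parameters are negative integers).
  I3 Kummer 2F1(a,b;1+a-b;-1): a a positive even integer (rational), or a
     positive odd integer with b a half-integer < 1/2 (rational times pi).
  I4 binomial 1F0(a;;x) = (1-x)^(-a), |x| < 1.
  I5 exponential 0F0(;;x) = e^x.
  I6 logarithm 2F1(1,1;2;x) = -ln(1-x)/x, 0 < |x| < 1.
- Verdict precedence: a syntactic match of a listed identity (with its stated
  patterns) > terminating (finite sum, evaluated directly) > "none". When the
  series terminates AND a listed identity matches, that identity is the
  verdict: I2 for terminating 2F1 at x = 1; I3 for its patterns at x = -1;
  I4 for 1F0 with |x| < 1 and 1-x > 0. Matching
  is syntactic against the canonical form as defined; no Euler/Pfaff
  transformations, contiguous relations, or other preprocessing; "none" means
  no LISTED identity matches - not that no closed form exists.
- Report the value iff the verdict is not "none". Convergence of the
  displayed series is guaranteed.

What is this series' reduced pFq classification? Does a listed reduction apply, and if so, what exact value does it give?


x = \frac{5}{9} here; the reduced form reads 0F0, upper {-}, lower {-}, C = -\frac{4}{7}. Verdict at x = \frac{5}{9}: exponential (I5) matches (the 0F0 exponential series at x = \frac{5}{9}). Hence: \left(-\frac{4}{7}\right) \cdot e^{\frac{5}{9}}.

The tell: t_0 being -\frac{4}{7}, the product of the first k integers (C = -4/7, x = 5/9) is k!.
Step ratio: r(k) = \frac{5}{9} * 1 / [(k+1)] - poly over poly, x = \frac{5}{9} from leading terms; C = -\frac{4}{7} at k = 0.


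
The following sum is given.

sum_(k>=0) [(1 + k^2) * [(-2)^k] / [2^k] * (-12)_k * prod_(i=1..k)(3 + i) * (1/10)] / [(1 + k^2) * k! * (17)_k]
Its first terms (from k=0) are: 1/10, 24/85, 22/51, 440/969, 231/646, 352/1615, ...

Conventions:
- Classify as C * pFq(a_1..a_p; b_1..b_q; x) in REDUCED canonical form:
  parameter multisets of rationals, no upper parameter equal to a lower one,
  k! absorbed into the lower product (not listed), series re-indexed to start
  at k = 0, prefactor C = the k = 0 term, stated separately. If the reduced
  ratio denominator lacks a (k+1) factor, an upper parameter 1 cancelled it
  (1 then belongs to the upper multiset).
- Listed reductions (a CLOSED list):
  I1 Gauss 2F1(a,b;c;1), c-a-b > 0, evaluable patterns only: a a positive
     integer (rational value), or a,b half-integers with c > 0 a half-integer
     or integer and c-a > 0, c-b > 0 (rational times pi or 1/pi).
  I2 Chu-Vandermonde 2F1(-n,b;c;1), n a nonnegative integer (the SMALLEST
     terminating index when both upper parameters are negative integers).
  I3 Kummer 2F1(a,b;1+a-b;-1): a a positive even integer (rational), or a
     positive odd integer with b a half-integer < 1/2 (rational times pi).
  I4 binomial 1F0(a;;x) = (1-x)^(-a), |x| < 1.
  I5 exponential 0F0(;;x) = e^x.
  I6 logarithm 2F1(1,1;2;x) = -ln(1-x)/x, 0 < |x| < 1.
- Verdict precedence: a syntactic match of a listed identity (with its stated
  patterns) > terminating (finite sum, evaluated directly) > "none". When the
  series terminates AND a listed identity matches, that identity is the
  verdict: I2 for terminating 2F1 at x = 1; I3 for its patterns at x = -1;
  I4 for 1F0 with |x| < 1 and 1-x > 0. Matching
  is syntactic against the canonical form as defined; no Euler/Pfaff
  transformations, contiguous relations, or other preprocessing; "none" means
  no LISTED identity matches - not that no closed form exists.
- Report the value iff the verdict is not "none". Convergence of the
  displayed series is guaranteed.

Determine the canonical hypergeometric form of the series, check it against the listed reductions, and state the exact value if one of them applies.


Classification (C = 1/10): 2F1 with upper {-12, 4}, lower {17}, argument x = -1. Verdict at x = -1: Kummer (I3) matches (x = -1; c = 17 equals 1+a-b for upper {-12, 4}: listed pattern). Value: 2.

Key step: from the first term 1/10: the running product (C = 1/10) telescopes to a rising factorial.
Term ratio: r(k) = (-1) * (k-12) (k+4) / [(k+17) (k+1)] - rational in k. x = (-1); t_0 = 1/10; negate the roots.


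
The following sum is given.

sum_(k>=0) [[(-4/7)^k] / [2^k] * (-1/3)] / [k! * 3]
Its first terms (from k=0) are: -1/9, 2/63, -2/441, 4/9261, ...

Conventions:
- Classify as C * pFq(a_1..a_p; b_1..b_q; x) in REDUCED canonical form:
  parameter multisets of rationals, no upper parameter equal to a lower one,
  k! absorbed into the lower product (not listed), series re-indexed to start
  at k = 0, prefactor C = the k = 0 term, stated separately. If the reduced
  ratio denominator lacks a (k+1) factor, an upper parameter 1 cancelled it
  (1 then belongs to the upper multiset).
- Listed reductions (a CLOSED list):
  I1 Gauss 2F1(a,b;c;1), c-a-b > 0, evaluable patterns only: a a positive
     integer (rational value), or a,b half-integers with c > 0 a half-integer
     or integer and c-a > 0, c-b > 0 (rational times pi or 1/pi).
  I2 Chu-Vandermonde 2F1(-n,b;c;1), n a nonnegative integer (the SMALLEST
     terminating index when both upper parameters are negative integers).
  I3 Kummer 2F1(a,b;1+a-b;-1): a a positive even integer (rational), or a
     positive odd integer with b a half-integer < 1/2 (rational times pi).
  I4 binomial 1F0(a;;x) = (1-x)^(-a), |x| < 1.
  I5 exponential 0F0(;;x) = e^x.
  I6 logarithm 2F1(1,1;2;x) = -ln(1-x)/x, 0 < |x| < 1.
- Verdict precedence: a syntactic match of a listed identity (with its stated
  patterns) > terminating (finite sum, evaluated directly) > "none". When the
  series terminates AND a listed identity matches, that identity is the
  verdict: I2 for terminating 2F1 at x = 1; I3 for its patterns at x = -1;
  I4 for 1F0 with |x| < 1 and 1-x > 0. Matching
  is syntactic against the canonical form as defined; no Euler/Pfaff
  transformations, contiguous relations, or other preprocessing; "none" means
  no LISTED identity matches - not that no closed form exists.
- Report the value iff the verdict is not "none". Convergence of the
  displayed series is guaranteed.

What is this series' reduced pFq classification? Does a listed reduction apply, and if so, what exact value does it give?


Reduced: x = -2/7, 0F0, upper = {-}, lower = {-}, C = -1/9. Verdict (x = -2/7): exponential (I5) applies (the 0F0 exponential series at x = -2/7). Value: (-1/9) * e^(-2/7).

The tell: from the first term -1/9: the constant factors (C = -1/9) combine into one prefactor.
Ratio: r(k) = (-2/7) * 1 / [(k+1)] ; factor over Q: parameters, x = (-2/7), and C = -1/9.


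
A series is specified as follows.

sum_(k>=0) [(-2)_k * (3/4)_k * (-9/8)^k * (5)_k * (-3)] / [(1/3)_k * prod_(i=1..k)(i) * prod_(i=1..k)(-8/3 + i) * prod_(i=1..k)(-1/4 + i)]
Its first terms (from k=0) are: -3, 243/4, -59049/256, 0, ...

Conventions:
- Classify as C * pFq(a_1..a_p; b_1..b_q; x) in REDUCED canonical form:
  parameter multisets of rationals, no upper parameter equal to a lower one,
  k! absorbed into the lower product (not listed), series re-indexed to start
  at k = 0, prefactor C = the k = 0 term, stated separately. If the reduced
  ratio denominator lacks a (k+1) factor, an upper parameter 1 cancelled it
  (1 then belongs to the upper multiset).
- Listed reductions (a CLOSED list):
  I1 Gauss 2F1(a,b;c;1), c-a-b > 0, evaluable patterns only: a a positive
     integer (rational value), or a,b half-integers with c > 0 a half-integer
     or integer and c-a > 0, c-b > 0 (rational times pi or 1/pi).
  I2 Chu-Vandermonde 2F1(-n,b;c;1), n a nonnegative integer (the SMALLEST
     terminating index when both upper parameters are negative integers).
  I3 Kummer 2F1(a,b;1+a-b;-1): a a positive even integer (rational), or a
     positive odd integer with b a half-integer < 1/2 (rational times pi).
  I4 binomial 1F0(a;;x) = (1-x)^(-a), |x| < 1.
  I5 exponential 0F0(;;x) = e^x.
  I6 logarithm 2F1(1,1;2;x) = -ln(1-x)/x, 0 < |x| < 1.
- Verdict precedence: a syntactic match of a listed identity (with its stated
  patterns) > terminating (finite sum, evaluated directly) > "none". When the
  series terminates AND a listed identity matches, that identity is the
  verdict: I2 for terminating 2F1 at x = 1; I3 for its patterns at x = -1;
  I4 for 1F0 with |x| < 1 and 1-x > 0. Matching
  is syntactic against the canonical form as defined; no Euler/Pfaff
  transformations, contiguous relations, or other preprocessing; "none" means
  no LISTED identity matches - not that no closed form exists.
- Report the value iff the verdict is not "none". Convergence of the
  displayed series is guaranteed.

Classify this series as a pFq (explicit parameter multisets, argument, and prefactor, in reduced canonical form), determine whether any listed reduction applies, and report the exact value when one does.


Classification (C = -3): 2F2 with upper {-2, 5}, lower {-5/3, 1/3}, argument x = -9/8. Verdict: terminating - upper -2 stops the sum at k = 2; the 3 terms are added exactly. Hence: -44265/256.

Key observation: from the first term -3: the parameter 3/4 appears in both the upper and lower lists and cancels.
Consecutive-term ratio: r(k) = (-9/8) * (k-2) (k+5) / [(k-5/3) (k+1/3) (k+1)] - poly over poly, x = (-9/8) from leading terms; C = -3 at k = 0.


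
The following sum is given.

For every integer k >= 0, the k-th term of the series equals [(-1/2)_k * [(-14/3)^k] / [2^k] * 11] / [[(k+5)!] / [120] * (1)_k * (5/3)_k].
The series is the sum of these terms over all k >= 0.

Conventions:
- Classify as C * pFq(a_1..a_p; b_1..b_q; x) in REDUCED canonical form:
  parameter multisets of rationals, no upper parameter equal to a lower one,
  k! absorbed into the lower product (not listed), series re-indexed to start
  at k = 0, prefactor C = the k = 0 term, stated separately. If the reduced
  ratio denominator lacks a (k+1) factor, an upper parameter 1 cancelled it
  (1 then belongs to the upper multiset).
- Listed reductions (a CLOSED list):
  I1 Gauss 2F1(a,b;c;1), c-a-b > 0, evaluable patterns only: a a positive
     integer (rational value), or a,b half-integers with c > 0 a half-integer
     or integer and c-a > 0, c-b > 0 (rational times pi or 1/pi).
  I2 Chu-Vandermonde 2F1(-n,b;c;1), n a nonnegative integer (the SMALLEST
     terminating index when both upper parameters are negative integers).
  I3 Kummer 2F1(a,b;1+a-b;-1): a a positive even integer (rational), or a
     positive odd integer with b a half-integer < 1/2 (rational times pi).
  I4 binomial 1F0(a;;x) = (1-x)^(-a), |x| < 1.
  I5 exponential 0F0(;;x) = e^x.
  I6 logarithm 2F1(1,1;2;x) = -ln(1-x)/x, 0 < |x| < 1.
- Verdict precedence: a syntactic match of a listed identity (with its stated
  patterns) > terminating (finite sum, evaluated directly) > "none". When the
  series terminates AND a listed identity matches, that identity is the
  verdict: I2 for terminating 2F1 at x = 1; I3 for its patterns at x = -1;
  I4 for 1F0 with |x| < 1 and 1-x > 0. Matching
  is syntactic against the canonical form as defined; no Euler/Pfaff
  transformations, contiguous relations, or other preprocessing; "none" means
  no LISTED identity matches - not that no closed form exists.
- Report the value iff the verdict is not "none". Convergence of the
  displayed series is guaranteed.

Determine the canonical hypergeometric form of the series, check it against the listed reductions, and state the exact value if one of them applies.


This is 11 * 1F2(-1/2; 5/3, 6; -7/3) in reduced canonical form. Verdict: none - this 1F2 at x = -7/3 matches no listed pattern, and upper {-1/2} holds no stopper.

The tell: with t_0 = 11, (1)_k (C = 11, x = -7/3) is k! itself.
Step ratio: r(k) = (-7/3) * (k-1/2) / [(k+5/3) (k+6) (k+1)] ; factor over Q: parameters, x = (-7/3), and C = 11.


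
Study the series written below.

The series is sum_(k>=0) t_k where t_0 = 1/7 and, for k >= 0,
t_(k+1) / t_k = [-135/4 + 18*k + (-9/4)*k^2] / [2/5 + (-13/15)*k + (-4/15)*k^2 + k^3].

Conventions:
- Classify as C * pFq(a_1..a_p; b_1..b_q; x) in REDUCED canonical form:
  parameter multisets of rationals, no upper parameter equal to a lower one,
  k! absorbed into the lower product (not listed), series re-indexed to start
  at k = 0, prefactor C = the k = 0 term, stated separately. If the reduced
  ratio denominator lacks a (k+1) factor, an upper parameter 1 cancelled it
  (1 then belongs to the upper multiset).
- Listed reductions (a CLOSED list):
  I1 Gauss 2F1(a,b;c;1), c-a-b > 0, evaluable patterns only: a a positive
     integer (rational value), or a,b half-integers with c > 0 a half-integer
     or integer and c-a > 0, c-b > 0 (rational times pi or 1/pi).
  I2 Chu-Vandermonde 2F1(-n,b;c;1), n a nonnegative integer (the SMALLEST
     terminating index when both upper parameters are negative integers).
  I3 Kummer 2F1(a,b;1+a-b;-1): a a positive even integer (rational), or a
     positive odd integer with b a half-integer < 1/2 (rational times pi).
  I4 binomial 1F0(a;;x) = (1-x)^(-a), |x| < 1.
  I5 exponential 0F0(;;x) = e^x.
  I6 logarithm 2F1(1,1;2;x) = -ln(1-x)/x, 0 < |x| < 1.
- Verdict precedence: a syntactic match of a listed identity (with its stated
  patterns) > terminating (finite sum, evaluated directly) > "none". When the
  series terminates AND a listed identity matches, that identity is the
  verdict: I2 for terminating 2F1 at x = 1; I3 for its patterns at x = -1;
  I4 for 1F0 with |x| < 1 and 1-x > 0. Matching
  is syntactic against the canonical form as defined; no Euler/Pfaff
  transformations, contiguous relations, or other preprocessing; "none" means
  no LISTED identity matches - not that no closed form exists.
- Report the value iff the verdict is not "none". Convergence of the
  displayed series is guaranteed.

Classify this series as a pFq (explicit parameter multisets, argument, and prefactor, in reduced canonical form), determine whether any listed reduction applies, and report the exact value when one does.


x = -9/4 here; the reduced form reads 2F2, upper {-5, -3}, lower {-2/3, -3/5}, C = 1/7. Verdict: terminating - upper -3 stops the sum at k = 3; the 4 terms are added exactly. Value: -2245283/12544.

First insight: t_0 being 1/7, factor the ratio over Q (C = 1/7): negated roots = parameters.
Term ratio: r(k) = (-9/4) * (k-5) (k-3) / [(k-2/3) (k-3/5) (k+1)] - poly over poly, x = (-9/4) from leading terms; C = 1/7 at k = 0.


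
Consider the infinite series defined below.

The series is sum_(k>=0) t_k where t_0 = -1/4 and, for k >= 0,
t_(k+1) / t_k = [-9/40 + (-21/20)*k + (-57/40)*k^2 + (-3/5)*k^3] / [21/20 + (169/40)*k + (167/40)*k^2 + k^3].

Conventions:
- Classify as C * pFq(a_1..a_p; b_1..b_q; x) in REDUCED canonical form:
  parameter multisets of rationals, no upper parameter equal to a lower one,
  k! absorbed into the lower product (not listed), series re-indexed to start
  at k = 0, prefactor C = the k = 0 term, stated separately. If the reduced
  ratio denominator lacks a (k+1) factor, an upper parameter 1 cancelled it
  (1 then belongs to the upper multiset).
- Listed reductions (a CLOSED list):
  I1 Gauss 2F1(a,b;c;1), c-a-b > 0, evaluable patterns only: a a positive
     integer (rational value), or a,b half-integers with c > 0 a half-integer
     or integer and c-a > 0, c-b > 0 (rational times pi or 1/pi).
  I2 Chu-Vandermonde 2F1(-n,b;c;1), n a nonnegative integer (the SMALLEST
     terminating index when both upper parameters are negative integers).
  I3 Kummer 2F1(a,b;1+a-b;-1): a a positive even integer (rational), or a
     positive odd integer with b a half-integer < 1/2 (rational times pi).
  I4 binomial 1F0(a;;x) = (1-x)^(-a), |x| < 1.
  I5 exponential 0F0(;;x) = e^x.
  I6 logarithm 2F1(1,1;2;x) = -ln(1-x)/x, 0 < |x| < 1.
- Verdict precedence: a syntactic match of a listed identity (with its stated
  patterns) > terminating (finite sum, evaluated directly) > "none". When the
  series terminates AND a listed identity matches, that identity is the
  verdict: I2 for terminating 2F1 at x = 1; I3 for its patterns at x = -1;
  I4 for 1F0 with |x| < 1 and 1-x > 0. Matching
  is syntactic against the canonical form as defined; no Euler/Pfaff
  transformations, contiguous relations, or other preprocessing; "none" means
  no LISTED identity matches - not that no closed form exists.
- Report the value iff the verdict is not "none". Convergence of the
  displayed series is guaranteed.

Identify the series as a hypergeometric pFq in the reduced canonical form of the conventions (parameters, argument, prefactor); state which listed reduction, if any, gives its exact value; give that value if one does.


The series (x = -3/5) is 2F1: upper {1, 1}, lower {14/5}, prefactor -1/4. Verdict: none. No listed pattern accepts 2F1(1, 1; 14/5; -3/5).

First insight: from the first term -1/4: the parameter 3/8 appears in both the upper and lower lists and cancels.
Step ratio: r(k) = (-3/5) * (k+1) (k+1) / [(k+14/5) (k+1)] - poly over poly, x = (-3/5) from leading terms; C = -1/4 at k = 0.
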